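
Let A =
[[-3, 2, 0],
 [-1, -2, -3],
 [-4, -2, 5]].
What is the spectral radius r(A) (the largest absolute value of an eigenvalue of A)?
r(A) ≈ 6.0466

The eigenvalues of A are the roots of its characteristic polynomial. With M = A (coefficients from the trace, the sum of principal 2x2 minors, and det A):
  p(λ) = det(λ I - M) = λ^3 - 23λ - 82.
No integer candidate from the rational root theorem (±divisors of 82) is a root, so the roots are irrational. The cubic discriminant is Δ = -132880 < 0, so there is one real root and a complex-conjugate pair. p(6) = -4 and p(7) = 100 have opposite signs, so a root lies in (6, 7); Newton's method refines it to λ ≈ 6.0466. Dividing out (λ - (6.0466)) leaves approximately λ^2 + 6.0466λ + 13.5613. For λ^2 + 6.0466λ + 13.5613 the discriminant is -17.684. It is negative, so the remaining roots are the complex-conjugate pair λ ≈ -3.0233 ± 2.1026i. Their product equals the constant term, so |λ|^2 ≈ 13.5613 and |λ| ≈ 3.6826.
Thus the eigenvalues (to 4 decimals) are 6.0466 (modulus 6.0466); -3.0233 ± 2.1026i (modulus 3.6826). The spectral radius is the largest modulus: r(A) ≈ 6.0466. (Cross-check: r(A) ≤ ||A||_2 ≈ 6.9522; equality holds whenever A is normal, though it can also hold for some non-normal A.)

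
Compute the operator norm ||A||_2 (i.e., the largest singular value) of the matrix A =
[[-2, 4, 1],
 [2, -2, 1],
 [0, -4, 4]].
||A||_2 ≈ 6.8255 (= sqrt(largest eigenvalue of A^T A))

||A||_2 = sigma_max(A) = sqrt(lambda_max(A^T A)). Form the symmetric matrix M = A^T A =
[[8, -12, 0],
 [-12, 36, -14],
 [0, -14, 18]].
Its characteristic polynomial (trace, sum of principal 2x2 minors, determinant of M give the coefficients) is
  p(λ) = det(λ I - M) = λ^3 - 62λ^2 + 740λ - 1024.
No integer candidate from the rational root theorem (±divisors of 1024) is a root, so the roots are irrational. The cubic discriminant is Δ = 325235520 > 0, so there are three distinct real roots. p(1) = -345 and p(2) = 216 have opposite signs, so a root lies in (1, 2); Newton's method refines it to λ ≈ 1.5902. p(13) = 315 and p(14) = -72 have opposite signs, so a root lies in (13, 14); Newton's method refines it to λ ≈ 13.822. p(46) = -840 and p(47) = 621 have opposite signs, so a root lies in (46, 47); Newton's method refines it to λ ≈ 46.5878. Check (Vieta): the three roots sum to 62, matching tr M = 62.
So the eigenvalues of A^T A are ≈ 1.5902, 13.822, 46.5878 (all ≥ 0, as they must be for A^T A). The largest is λ_max ≈ 46.5878, hence ||A||_2 = sqrt(λ_max) ≈ 6.8255.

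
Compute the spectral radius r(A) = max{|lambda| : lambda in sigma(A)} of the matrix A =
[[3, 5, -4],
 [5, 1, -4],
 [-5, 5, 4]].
r(A) = 8

The eigenvalues of A are the roots of its characteristic polynomial. With M = A (coefficients from the trace, the sum of principal 2x2 minors, and det A):
  p(λ) = det(λ I - M) = λ^3 - 8λ^2 - 6λ + 48.
By the rational root theorem any rational root is an integer divisor of 48. Testing λ = 8: p(8) = 512 - 512 - 48 + 48 = 0, so λ = 8 is a root. Dividing out (λ - 8) leaves p(λ) = (λ - 8)(λ^2 - 6). For λ^2 - 6 the discriminant is 24. It is nonnegative but not a perfect square, so the roots are real and irrational: λ = ± sqrt(24)/2 ≈ 2.4495, -2.4495.
Thus the eigenvalues (to 4 decimals) are 2.4495 (modulus 2.4495); -2.4495 (modulus 2.4495); 8 (modulus 8). The spectral radius is the largest modulus: r(A) = 8. (Cross-check: r(A) ≤ ||A||_2 ≈ 10.2864; equality holds whenever A is normal, though it can also hold for some non-normal A.)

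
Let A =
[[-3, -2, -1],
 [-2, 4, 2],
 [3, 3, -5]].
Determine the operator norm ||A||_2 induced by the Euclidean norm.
||A||_2 ≈ 6.8141 (= sqrt(largest eigenvalue of A^T A))

||A||_2 = sigma_max(A) = sqrt(lambda_max(A^T A)). Form the symmetric matrix M = A^T A =
[[22, 7, -16],
 [7, 29, -5],
 [-16, -5, 30]].
Its characteristic polynomial (trace, sum of principal 2x2 minors, determinant of M give the coefficients) is
  p(λ) = det(λ I - M) = λ^3 - 81λ^2 + 1838λ - 10816.
No integer candidate from the rational root theorem (±divisors of 10816) is a root, so the roots are irrational. The cubic discriminant is Δ = 161687524 > 0, so there are three distinct real roots. p(9) = -106 and p(10) = 464 have opposite signs, so a root lies in (9, 10); Newton's method refines it to λ ≈ 9.1727. p(25) = 134 and p(26) = -208 have opposite signs, so a root lies in (25, 26); Newton's method refines it to λ ≈ 25.395. p(46) = -328 and p(47) = 464 have opposite signs, so a root lies in (46, 47); Newton's method refines it to λ ≈ 46.4322. Check (Vieta): the three roots sum to 81, matching tr M = 81.
So the eigenvalues of A^T A are ≈ 9.1727, 25.395, 46.4322 (all ≥ 0, as they must be for A^T A). The largest is λ_max ≈ 46.4322, hence ||A||_2 = sqrt(λ_max) ≈ 6.8141.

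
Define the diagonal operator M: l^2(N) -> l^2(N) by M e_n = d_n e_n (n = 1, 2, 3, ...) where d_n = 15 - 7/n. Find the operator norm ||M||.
||M|| = 15

For a diagonal operator on l^2 with entries d_n, ||M|| = sup_n |d_n|. Here d_1 = 8, d_2 = 23/2, ..., and d_n = 15 - 7/n increases monotonically toward 15. All terms lie in [8, 15), so |d_n| = d_n and the supremum is the limit 15, which is not attained by any individual d_n. Hence ||M|| = 15.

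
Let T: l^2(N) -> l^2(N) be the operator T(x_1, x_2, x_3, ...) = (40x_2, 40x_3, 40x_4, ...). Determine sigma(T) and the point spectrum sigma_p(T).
sigma(T) = closed disk {z in C : |z| ≤ 40}; sigma_p(T) = open disk {z in C : |z| < 40}

Note T = 40·V where V is the unit left shift (V x)_k = x_{k+1}; so sigma(T) = 40·sigma(V) and ||T|| = 40||V||. ||T x||^2 = 1600sum_{k≥2} |x_k|^2 ≤ 1600||x||^2, with equality on {x : x_1 = 0}, so ||T|| = 40. For any lambda with |lambda| < 40, set r = lambda/40 (|r| < 1); the vector x = (1, r, r^2, ...) is in l^2 and satisfies T x = 40(r, r^2, ...) = lambda x, so lambda is an eigenvalue. On the boundary |lambda| = 40 the geometric series diverges, so no l^2 eigenvector exists, but these lambda lie in the approximate point spectrum. Hence sigma(T) is the closed disk of radius 40 and sigma_p(T) is the open disk.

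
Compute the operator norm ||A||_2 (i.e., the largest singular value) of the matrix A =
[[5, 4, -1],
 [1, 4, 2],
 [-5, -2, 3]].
||A||_2 ≈ 9.0459 (= sqrt(largest eigenvalue of A^T A))

||A||_2 = sigma_max(A) = sqrt(lambda_max(A^T A)). Form the symmetric matrix M = A^T A =
[[51, 34, -18],
 [34, 36, -2],
 [-18, -2, 14]].
Its characteristic polynomial (trace, sum of principal 2x2 minors, determinant of M give the coefficients) is
  p(λ) = det(λ I - M) = λ^3 - 101λ^2 + 1570λ - 100.
No integer candidate from the rational root theorem (±divisors of 100) is a root, so the roots are irrational. The cubic discriminant is Δ = 9537908500 > 0, so there are three distinct real roots. p(0) = -100 and p(1) = 1370 have opposite signs, so a root lies in (0, 1); Newton's method refines it to λ ≈ 0.064. p(19) = 128 and p(20) = -1100 have opposite signs, so a root lies in (19, 20); Newton's method refines it to λ ≈ 19.1076. p(81) = -4150 and p(82) = 884 have opposite signs, so a root lies in (81, 82); Newton's method refines it to λ ≈ 81.8285. Check (Vieta): the three roots sum to 101, matching tr M = 101.
So the eigenvalues of A^T A are ≈ 0.064, 19.1076, 81.8285 (all ≥ 0, as they must be for A^T A). The largest is λ_max ≈ 81.8285, hence ||A||_2 = sqrt(λ_max) ≈ 9.0459.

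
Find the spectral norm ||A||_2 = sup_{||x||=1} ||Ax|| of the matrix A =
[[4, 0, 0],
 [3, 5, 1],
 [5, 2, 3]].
||A||_2 ≈ 8.5792 (= sqrt(largest eigenvalue of A^T A))

||A||_2 = sigma_max(A) = sqrt(lambda_max(A^T A)). Form the symmetric matrix M = A^T A =
[[50, 25, 18],
 [25, 29, 11],
 [18, 11, 10]].
Its characteristic polynomial (trace, sum of principal 2x2 minors, determinant of M give the coefficients) is
  p(λ) = det(λ I - M) = λ^3 - 89λ^2 + 1170λ - 2704.
No integer candidate from the rational root theorem (±divisors of 2704) is a root, so the roots are irrational. The cubic discriminant is Δ = 1682461924 > 0, so there are three distinct real roots. p(2) = -712 and p(3) = 32 have opposite signs, so a root lies in (2, 3); Newton's method refines it to λ ≈ 2.952. p(12) = 248 and p(13) = -338 have opposite signs, so a root lies in (12, 13); Newton's method refines it to λ ≈ 12.4449. p(73) = -2558 and p(74) = 1736 have opposite signs, so a root lies in (73, 74); Newton's method refines it to λ ≈ 73.6031. Check (Vieta): the three roots sum to 89, matching tr M = 89.
So the eigenvalues of A^T A are ≈ 2.952, 12.4449, 73.6031 (all ≥ 0, as they must be for A^T A). The largest is λ_max ≈ 73.6031, hence ||A||_2 = sqrt(λ_max) ≈ 8.5792.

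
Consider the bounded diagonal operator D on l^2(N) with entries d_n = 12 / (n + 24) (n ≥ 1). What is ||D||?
||D|| = 12/25 (attained at n = 1)

For D diagonal, ||D|| = sup_n |d_n| = sup_n 12/(n + 24). This is positive and strictly decreasing in n, so the supremum is attained at n = 1: d_1 = 12/(1 + 24) = 12/25. Hence ||D|| = 12/25.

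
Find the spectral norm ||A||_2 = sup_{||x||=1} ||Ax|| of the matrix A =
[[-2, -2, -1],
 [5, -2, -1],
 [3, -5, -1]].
||A||_2 ≈ 7.6565 (= sqrt(largest eigenvalue of A^T A))

||A||_2 = sigma_max(A) = sqrt(lambda_max(A^T A)). Form the symmetric matrix M = A^T A =
[[38, -21, -6],
 [-21, 33, 9],
 [-6, 9, 3]].
Its characteristic polynomial (trace, sum of principal 2x2 minors, determinant of M give the coefficients) is
  p(λ) = det(λ I - M) = λ^3 - 74λ^2 + 909λ - 441.
No integer candidate from the rational root theorem (±divisors of 441) is a root, so the roots are irrational. The cubic discriminant is Δ = 1334248425 > 0, so there are three distinct real roots. p(0) = -441 and p(1) = 395 have opposite signs, so a root lies in (0, 1); Newton's method refines it to λ ≈ 0.5058. p(14) = 525 and p(15) = -81 have opposite signs, so a root lies in (14, 15); Newton's method refines it to λ ≈ 14.8719. p(58) = -1543 and p(59) = 975 have opposite signs, so a root lies in (58, 59); Newton's method refines it to λ ≈ 58.6223. Check (Vieta): the three roots sum to 74, matching tr M = 74.
So the eigenvalues of A^T A are ≈ 0.5058, 14.8719, 58.6223 (all ≥ 0, as they must be for A^T A). The largest is λ_max ≈ 58.6223, hence ||A||_2 = sqrt(λ_max) ≈ 7.6565.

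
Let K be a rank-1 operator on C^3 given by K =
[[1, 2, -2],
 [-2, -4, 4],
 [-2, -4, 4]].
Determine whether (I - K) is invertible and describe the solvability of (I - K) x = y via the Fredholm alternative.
(I - K) is singular (det(I - K) = 0, i.e. 1 ∈ sigma(K)). (I - K) x = y is solvable iff y ⊥ ker((I - K)^*) = span{(1, 2, -2)}, i.e. iff y_1 + 2y_2 - 2y_3 = 0. When solvable, the solutions are x = y + c·(1, -2, -2), c arbitrary (ker(I - K) = span{(1, -2, -2)}, dimension 1).

K has rank 1, so it is an outer product K = u v^T: every row of K is a multiple of one row vector. Reading off the entries, u = (1, -2, -2) and v = (1, 2, -2) (row i of K equals u_i·v^T). A rank-one matrix u v^T satisfies K u = u (v·u) and kills the (2)-dimensional subspace v^⊥, so its characteristic polynomial is lambda^2 (lambda - v·u) with v·u = tr K = 1. Hence the eigenvalues of I - K are 1 (multiplicity 2) and 1 - (1) = 0, so det(I - K) = 0. (Direct check: I - K =
[[0, -2, 2],
 [2, 5, -4],
 [2, 4, -3]]
has determinant 0.) So 1 is an eigenvalue of K and (I - K) is not invertible. The finite-dimensional Fredholm alternative says: either (I - K) is invertible, or ker(I - K) ≠ {0} and then range(I - K) = ker((I - K)^*)^⊥, with dim ker(I - K) = dim ker((I - K)^*). We are in the second case, so we need both kernels. Kernel of I - K: (I - K) u = u - u (v·u) = u - u = 0, so ker(I - K) = span{u} = span{(1, -2, -2)} (it is exactly 1-dimensional because rank(I - K) = 2). Kernel of the adjoint: K is real, so (I - K)^* = I - K^T = I - v u^T, and (I - v u^T) v = v - v (u·v) = 0; hence ker((I - K)^*) = span{v} = span{(1, 2, -2)}. Therefore (I - K) x = y is solvable iff <y, v> = 0, i.e. iff y_1 + 2y_2 - 2y_3 = 0. When this holds, K y = u (v·y) = 0, so (I - K) y = y and x = y is a particular solution; the full solution set is the line x = y + c·u = y + c·(1, -2, -2), c ∈ C.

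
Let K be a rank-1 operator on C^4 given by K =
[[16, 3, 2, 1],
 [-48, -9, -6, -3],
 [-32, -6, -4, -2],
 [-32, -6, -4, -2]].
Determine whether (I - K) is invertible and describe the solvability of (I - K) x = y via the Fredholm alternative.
(I - K) is singular (det(I - K) = 0, i.e. 1 ∈ sigma(K)). (I - K) x = y is solvable iff y ⊥ ker((I - K)^*) = span{(16, 3, 2, 1)}, i.e. iff 16y_1 + 3y_2 + 2y_3 + y_4 = 0. When solvable, the solutions are x = y + c·(1, -3, -2, -2), c arbitrary (ker(I - K) = span{(1, -3, -2, -2)}, dimension 1).

K has rank 1, so it is an outer product K = u v^T: every row of K is a multiple of one row vector. Reading off the entries, u = (1, -3, -2, -2) and v = (16, 3, 2, 1) (row i of K equals u_i·v^T). A rank-one matrix u v^T satisfies K u = u (v·u) and kills the (3)-dimensional subspace v^⊥, so its characteristic polynomial is lambda^3 (lambda - v·u) with v·u = tr K = 1. Hence the eigenvalues of I - K are 1 (multiplicity 3) and 1 - (1) = 0, so det(I - K) = 0. (Direct check: I - K =
[[-15, -3, -2, -1],
 [48, 10, 6, 3],
 [32, 6, 5, 2],
 [32, 6, 4, 3]]
has determinant 0.) So 1 is an eigenvalue of K and (I - K) is not invertible. The finite-dimensional Fredholm alternative says: either (I - K) is invertible, or ker(I - K) ≠ {0} and then range(I - K) = ker((I - K)^*)^⊥, with dim ker(I - K) = dim ker((I - K)^*). We are in the second case, so we need both kernels. Kernel of I - K: (I - K) u = u - u (v·u) = u - u = 0, so ker(I - K) = span{u} = span{(1, -3, -2, -2)} (it is exactly 1-dimensional because rank(I - K) = 3). Kernel of the adjoint: K is real, so (I - K)^* = I - K^T = I - v u^T, and (I - v u^T) v = v - v (u·v) = 0; hence ker((I - K)^*) = span{v} = span{(16, 3, 2, 1)}. Therefore (I - K) x = y is solvable iff <y, v> = 0, i.e. iff 16y_1 + 3y_2 + 2y_3 + y_4 = 0. When this holds, K y = u (v·y) = 0, so (I - K) y = y and x = y is a particular solution; the full solution set is the line x = y + c·u = y + c·(1, -3, -2, -2), c ∈ C.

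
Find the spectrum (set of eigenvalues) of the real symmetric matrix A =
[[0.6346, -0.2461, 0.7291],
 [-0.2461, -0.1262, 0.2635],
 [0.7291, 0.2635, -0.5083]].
sigma(A) ≈ {-1, 0, 1}

A is real symmetric, so its spectrum consists of real eigenvalues. Expanding the characteristic polynomial of the displayed matrix gives
  det(λ I - A) = p(λ) = λ^3 + (0)λ^2 + (-1)λ + (0).
Solving p(λ) = 0 yields eigenvalues ≈ -1, 0, 1. (A is shown rounded to 4 decimals, so these recover the underlying integer eigenvalues to within that precision.)
Verification: the trace of A = 0 equals the sum of eigenvalues 0, and det(A) ≈ -0.0000 matches the eigenvalue product 0.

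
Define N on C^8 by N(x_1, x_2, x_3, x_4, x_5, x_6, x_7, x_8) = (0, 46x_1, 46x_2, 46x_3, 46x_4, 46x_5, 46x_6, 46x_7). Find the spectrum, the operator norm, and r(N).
sigma(N) = {0}; ||N|| = 46; r(N) = 0. (N is nilpotent with N^8 = 0.)

On C^8, N is a strictly lower-triangular matrix with 46 on the subdiagonal and zeros elsewhere, so its characteristic polynomial is lambda^8 and every eigenvalue is 0: sigma(N) = {0}. For the operator norm, N e_i = 46e_{i+1} for i = 1, ..., 7 and N e_8 = 0, so the singular values of N are 46 (with multiplicity 7) and 0; hence ||N|| = 46. The spectral radius r(N) = max|lambda| = 0. Note ||N|| > r(N) — characteristic of non-normal nilpotent operators. Indeed N^8 = 0.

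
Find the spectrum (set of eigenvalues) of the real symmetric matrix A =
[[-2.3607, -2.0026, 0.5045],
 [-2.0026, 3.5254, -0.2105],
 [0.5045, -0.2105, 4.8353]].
sigma(A) ≈ {-3, 4, 5}

A is real symmetric, so its spectrum consists of real eigenvalues. Expanding the characteristic polynomial of the displayed matrix gives
  det(λ I - A) = p(λ) = λ^3 + (-6)λ^2 + (-7)λ + (60).
Solving p(λ) = 0 yields eigenvalues ≈ -3, 4, 5. (A is shown rounded to 4 decimals, so these recover the underlying integer eigenvalues to within that precision.)
Verification: the trace of A = 6 equals the sum of eigenvalues 6, and det(A) ≈ -60.0002 matches the eigenvalue product -60.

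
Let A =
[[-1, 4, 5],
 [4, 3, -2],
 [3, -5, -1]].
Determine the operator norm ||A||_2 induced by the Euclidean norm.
||A||_2 ≈ 8.1692 (= sqrt(largest eigenvalue of A^T A))

||A||_2 = sigma_max(A) = sqrt(lambda_max(A^T A)). Form the symmetric matrix M = A^T A =
[[26, -7, -16],
 [-7, 50, 19],
 [-16, 19, 30]].
Its characteristic polynomial (trace, sum of principal 2x2 minors, determinant of M give the coefficients) is
  p(λ) = det(λ I - M) = λ^3 - 106λ^2 + 2914λ - 19600.
No integer candidate from the rational root theorem (±divisors of 19600) is a root, so the roots are irrational. The cubic discriminant is Δ = 1659914480 > 0, so there are three distinct real roots. p(10) = -60 and p(11) = 959 have opposite signs, so a root lies in (10, 11); Newton's method refines it to λ ≈ 10.0551. p(29) = 149 and p(30) = -580 have opposite signs, so a root lies in (29, 30); Newton's method refines it to λ ≈ 29.2084. p(66) = -1516 and p(67) = 567 have opposite signs, so a root lies in (66, 67); Newton's method refines it to λ ≈ 66.7365. Check (Vieta): the three roots sum to 106, matching tr M = 106.
So the eigenvalues of A^T A are ≈ 10.0551, 29.2084, 66.7365 (all ≥ 0, as they must be for A^T A). The largest is λ_max ≈ 66.7365, hence ||A||_2 = sqrt(λ_max) ≈ 8.1692.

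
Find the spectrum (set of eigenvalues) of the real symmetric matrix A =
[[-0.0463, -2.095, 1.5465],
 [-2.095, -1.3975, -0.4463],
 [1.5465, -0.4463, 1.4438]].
sigma(A) ≈ {-3, 0, 3}

A is real symmetric, so its spectrum consists of real eigenvalues. Expanding the characteristic polynomial of the displayed matrix gives
  det(λ I - A) = p(λ) = λ^3 + (0)λ^2 + (-9)λ + (0).
Solving p(λ) = 0 yields eigenvalues ≈ -3, 0, 3. (A is shown rounded to 4 decimals, so these recover the underlying integer eigenvalues to within that precision.)
Verification: the trace of A = 0 equals the sum of eigenvalues 0, and det(A) ≈ 0.0001 matches the eigenvalue product 0.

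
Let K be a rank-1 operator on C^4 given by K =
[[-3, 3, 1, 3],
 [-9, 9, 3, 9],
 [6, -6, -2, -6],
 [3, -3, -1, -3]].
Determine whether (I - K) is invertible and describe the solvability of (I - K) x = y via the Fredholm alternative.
(I - K) is singular (det(I - K) = 0, i.e. 1 ∈ sigma(K)). (I - K) x = y is solvable iff y ⊥ ker((I - K)^*) = span{(-3, 3, 1, 3)}, i.e. iff -3y_1 + 3y_2 + y_3 + 3y_4 = 0. When solvable, the solutions are x = y + c·(1, 3, -2, -1), c arbitrary (ker(I - K) = span{(1, 3, -2, -1)}, dimension 1).

K has rank 1, so it is an outer product K = u v^T: every row of K is a multiple of one row vector. Reading off the entries, u = (1, 3, -2, -1) and v = (-3, 3, 1, 3) (row i of K equals u_i·v^T). A rank-one matrix u v^T satisfies K u = u (v·u) and kills the (3)-dimensional subspace v^⊥, so its characteristic polynomial is lambda^3 (lambda - v·u) with v·u = tr K = 1. Hence the eigenvalues of I - K are 1 (multiplicity 3) and 1 - (1) = 0, so det(I - K) = 0. (Direct check: I - K =
[[4, -3, -1, -3],
 [9, -8, -3, -9],
 [-6, 6, 3, 6],
 [-3, 3, 1, 4]]
has determinant 0.) So 1 is an eigenvalue of K and (I - K) is not invertible. The finite-dimensional Fredholm alternative says: either (I - K) is invertible, or ker(I - K) ≠ {0} and then range(I - K) = ker((I - K)^*)^⊥, with dim ker(I - K) = dim ker((I - K)^*). We are in the second case, so we need both kernels. Kernel of I - K: (I - K) u = u - u (v·u) = u - u = 0, so ker(I - K) = span{u} = span{(1, 3, -2, -1)} (it is exactly 1-dimensional because rank(I - K) = 3). Kernel of the adjoint: K is real, so (I - K)^* = I - K^T = I - v u^T, and (I - v u^T) v = v - v (u·v) = 0; hence ker((I - K)^*) = span{v} = span{(-3, 3, 1, 3)}. Therefore (I - K) x = y is solvable iff <y, v> = 0, i.e. iff -3y_1 + 3y_2 + y_3 + 3y_4 = 0. When this holds, K y = u (v·y) = 0, so (I - K) y = y and x = y is a particular solution; the full solution set is the line x = y + c·u = y + c·(1, 3, -2, -1), c ∈ C.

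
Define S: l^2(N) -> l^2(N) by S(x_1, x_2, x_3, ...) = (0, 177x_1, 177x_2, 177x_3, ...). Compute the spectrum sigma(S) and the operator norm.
sigma(S) = closed disk {z in C : |z| ≤ 177}; ||S|| = 177

Note S = 177·U where U is the unit right shift (U x)_k = x_{k-1} (with x_0 := 0); so ||S|| = 177||U|| and sigma(S) = 177·sigma(U). ||S x||^2 = sum_{k≥1} |177x_k|^2 = 31329||x||^2, so ||S|| = 177 and sigma(S) ⊂ {|z| ≤ 177}. For any |lambda| < 177, the equation (S - lambda I) x = 0 forces x_1 = 0, then 177x_k = lambda x_{k+1} ⇒ x = 0, so S has no eigenvalues. But (S - lambda I) is not surjective for |lambda| < 177: solving (S - lambda I) x = e_1 would require x_n proportional to (lambda/177)^(-n), which is not in l^2. So every |lambda| < 177 lies in the residual spectrum. The boundary |lambda| = 177 is in the approximate point spectrum (the spectrum is closed). Hence sigma(S) is the closed disk of radius 177.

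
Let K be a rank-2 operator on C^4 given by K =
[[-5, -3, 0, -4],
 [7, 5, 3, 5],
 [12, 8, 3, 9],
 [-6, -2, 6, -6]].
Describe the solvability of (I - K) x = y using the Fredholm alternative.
(I - K) is invertible (det(I - K) = -110 ≠ 0), so for every y in C^4 the equation (I - K) x = y has a unique solution.

K has rank 2 and factors as K = U V^T = u1 v1^T + u2 v2^T with u1 = (-1, 1, 2, -2), v1 = (3, 1, -3, 3), u2 = (1, -2, -3, 0), v2 = (-2, -2, -3, -1) (multiplying out reproduces the displayed K). The nonzero eigenvalues of U V^T coincide with those of the 2 x 2 matrix G = V^T U = [[v1·u1, v1·u2], [v2·u1, v2·u2]] = [[-14, 10], [-4, 11]], and by the Sylvester determinant identity det(I_4 - U V^T) = det(I_2 - V^T U) = det([[15, -10], [4, -10]]) = (15)(-10) - (-10)(4) = -110. (Direct check: I - K =
[[6, 3, 0, 4],
 [-7, -4, -3, -5],
 [-12, -8, -2, -9],
 [6, 2, -6, 7]]
has determinant -110.) The finite-dimensional Fredholm alternative says: either (I - K) is invertible, or ker(I - K) ≠ {0} and then range(I - K) = ker((I - K)^*)^⊥, with dim ker(I - K) = dim ker((I - K)^*). Since det(I - K) ≠ 0, 1 is not an eigenvalue of K and ker(I - K) = {0}, so we are in the first case: for every y there is a unique x = (I - K)^(-1) y. (Explicitly, by the Woodbury identity, (I - U V^T)^(-1) = I + U (I_2 - G)^(-1) V^T.)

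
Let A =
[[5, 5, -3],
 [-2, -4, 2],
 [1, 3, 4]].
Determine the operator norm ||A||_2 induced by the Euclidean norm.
||A||_2 ≈ 9.1248 (= sqrt(largest eigenvalue of A^T A))

||A||_2 = sigma_max(A) = sqrt(lambda_max(A^T A)). Form the symmetric matrix M = A^T A =
[[30, 36, -15],
 [36, 50, -11],
 [-15, -11, 29]].
Its characteristic polynomial (trace, sum of principal 2x2 minors, determinant of M give the coefficients) is
  p(λ) = det(λ I - M) = λ^3 - 109λ^2 + 2178λ - 2916.
No integer candidate from the rational root theorem (±divisors of 2916) is a root, so the roots are irrational. The cubic discriminant is Δ = 12158690004 > 0, so there are three distinct real roots. p(1) = -846 and p(2) = 1012 have opposite signs, so a root lies in (1, 2); Newton's method refines it to λ ≈ 1.4415. p(24) = 396 and p(25) = -966 have opposite signs, so a root lies in (24, 25); Newton's method refines it to λ ≈ 24.2962. p(83) = -1256 and p(84) = 3636 have opposite signs, so a root lies in (83, 84); Newton's method refines it to λ ≈ 83.2623. Check (Vieta): the three roots sum to 109, matching tr M = 109.
So the eigenvalues of A^T A are ≈ 1.4415, 24.2962, 83.2623 (all ≥ 0, as they must be for A^T A). The largest is λ_max ≈ 83.2623, hence ||A||_2 = sqrt(λ_max) ≈ 9.1248.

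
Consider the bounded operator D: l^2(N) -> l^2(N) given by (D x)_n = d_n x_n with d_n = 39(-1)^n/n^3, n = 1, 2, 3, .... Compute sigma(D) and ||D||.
sigma(D) = {39(-1)^n/n^3 : n ≥ 1} ∪ {0}; ||D|| = 39

A bounded diagonal operator on l^2 with diagonal entries d_n has spectrum equal to the closure of {d_n : n ≥ 1}: every d_n is an eigenvalue (with eigenvector e_n), so {d_n} ⊂ sigma(D); the spectrum is closed, so its closure is too; and for lambda not in the closure, (D - lambda I) has bounded inverse (the diagonal entries 1/(d_n - lambda) are bounded). For our sequence d_n = 39(-1)^n/n^3, n = 1, 2, 3, ...:
  - {d_n} = {39(-1)^n/n^3 : n ≥ 1}; the only limit point is 0
  - closure = {39(-1)^n/n^3 : n ≥ 1} ∪ {0}
For the norm: a diagonal operator has ||D|| = sup_n |d_n|. Here |d_n| = 39/n^3 is decreasing, so sup_n |d_n| = |d_1| = 39. So ||D|| = 39.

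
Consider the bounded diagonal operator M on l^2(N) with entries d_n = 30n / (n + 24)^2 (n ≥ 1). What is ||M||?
||M|| = 5/16 (attained at n = 24)

For M diagonal, ||M|| = sup_n |d_n|. Treat f(x) = 30x / (x + 24)^2 for real x > 0. By the quotient rule, f'(x) = 30(24 - x)/(x + 24)^3, which is positive for x < 24 and negative for x > 24. So f has a unique maximum at x = 24, and since 24 is a positive integer, the supremum over n ≥ 1 is attained at n = 24: d_24 = 30·24/(24 + 24)^2 = 30·24/2304 = 5/16. Hence ||M|| = 5/16.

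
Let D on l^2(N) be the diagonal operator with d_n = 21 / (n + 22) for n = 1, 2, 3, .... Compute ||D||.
||D|| = 21/23 (attained at n = 1)

For D diagonal, ||D|| = sup_n |d_n| = sup_n 21/(n + 22). This is positive and strictly decreasing in n, so the supremum is attained at n = 1: d_1 = 21/(1 + 22) = 21/23. Hence ||D|| = 21/23.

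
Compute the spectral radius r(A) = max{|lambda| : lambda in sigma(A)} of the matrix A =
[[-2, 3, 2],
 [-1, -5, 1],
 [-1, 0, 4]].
r(A) = sqrt(52)/2 ≈ 3.6056

The eigenvalues of A are the roots of its characteristic polynomial. With M = A (coefficients from the trace, the sum of principal 2x2 minors, and det A):
  p(λ) = det(λ I - M) = λ^3 + 3λ^2 - 13λ - 39.
By the rational root theorem any rational root is an integer divisor of 39. Testing λ = -3: p(-3) = -27 + 27 + 39 - 39 = 0, so λ = -3 is a root. Dividing out (λ + 3) leaves p(λ) = (λ + 3)(λ^2 - 13). For λ^2 - 13 the discriminant is 52. It is nonnegative but not a perfect square, so the roots are real and irrational: λ = ± sqrt(52)/2 ≈ 3.6056, -3.6056.
Thus the eigenvalues (to 4 decimals) are 3.6056 (modulus 3.6056); -3.6056 (modulus 3.6056); -3 (modulus 3). The spectral radius is the largest modulus: r(A) = sqrt(52)/2 ≈ 3.6056. (Cross-check: r(A) ≤ ||A||_2 ≈ 5.8484; equality holds whenever A is normal, though it can also hold for some non-normal A.)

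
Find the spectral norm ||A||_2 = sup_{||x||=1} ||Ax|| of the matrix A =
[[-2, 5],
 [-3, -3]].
||A||_2 = sqrt((47 + sqrt(445))/2) ≈ 5.835 (= sqrt(largest eigenvalue of A^T A))

||A||_2 = sigma_max(A) = sqrt(lambda_max(A^T A)). Form the symmetric matrix M = A^T A =
[[13, -1],
 [-1, 34]].
Its characteristic polynomial (trace, determinant of M give the coefficients) is
  p(λ) = det(λ I - M) = λ^2 - 47λ + 441.
For λ^2 - 47λ + 441 the discriminant is 445. It is nonnegative but not a perfect square, so the roots are real and irrational: λ = (47 ± sqrt(445))/2 ≈ 34.0475, 12.9525.
So the eigenvalues of A^T A are ≈ 12.9525, 34.0475 (all ≥ 0, as they must be for A^T A). The largest is λ_max = (47 + sqrt(445))/2 ≈ 34.0475, hence ||A||_2 = sqrt(λ_max) = sqrt((47 + sqrt(445))/2) ≈ 5.835.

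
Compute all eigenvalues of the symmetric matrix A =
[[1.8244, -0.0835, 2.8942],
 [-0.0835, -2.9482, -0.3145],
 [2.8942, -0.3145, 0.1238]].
sigma(A) ≈ {-3, -2, 4}

A is real symmetric, so its spectrum consists of real eigenvalues. Expanding the characteristic polynomial of the displayed matrix gives
  det(λ I - A) = p(λ) = λ^3 + (1)λ^2 + (-14)λ + (-24).
Solving p(λ) = 0 yields eigenvalues ≈ -3, -2, 4. (A is shown rounded to 4 decimals, so these recover the underlying integer eigenvalues to within that precision.)
Verification: the trace of A = -1 equals the sum of eigenvalues -1, and det(A) ≈ 24.0001 matches the eigenvalue product 24.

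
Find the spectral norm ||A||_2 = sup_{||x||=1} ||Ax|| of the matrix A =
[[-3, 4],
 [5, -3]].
||A||_2 = sqrt((59 + sqrt(2997))/2) ≈ 7.5414 (= sqrt(largest eigenvalue of A^T A))

||A||_2 = sigma_max(A) = sqrt(lambda_max(A^T A)). Form the symmetric matrix M = A^T A =
[[34, -27],
 [-27, 25]].
Its characteristic polynomial (trace, determinant of M give the coefficients) is
  p(λ) = det(λ I - M) = λ^2 - 59λ + 121.
For λ^2 - 59λ + 121 the discriminant is 2997. It is nonnegative but not a perfect square, so the roots are real and irrational: λ = (59 ± sqrt(2997))/2 ≈ 56.8724, 2.1276.
So the eigenvalues of A^T A are ≈ 2.1276, 56.8724 (all ≥ 0, as they must be for A^T A). The largest is λ_max = (59 + sqrt(2997))/2 ≈ 56.8724, hence ||A||_2 = sqrt(λ_max) = sqrt((59 + sqrt(2997))/2) ≈ 7.5414.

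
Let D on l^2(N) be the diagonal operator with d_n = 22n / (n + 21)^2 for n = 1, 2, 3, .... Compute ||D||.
||D|| = 11/42 (attained at n = 21)

For D diagonal, ||D|| = sup_n |d_n|. Treat f(x) = 22x / (x + 21)^2 for real x > 0. By the quotient rule, f'(x) = 22(21 - x)/(x + 21)^3, which is positive for x < 21 and negative for x > 21. So f has a unique maximum at x = 21, and since 21 is a positive integer, the supremum over n ≥ 1 is attained at n = 21: d_21 = 22·21/(21 + 21)^2 = 22·21/1764 = 11/42. Hence ||D|| = 11/42.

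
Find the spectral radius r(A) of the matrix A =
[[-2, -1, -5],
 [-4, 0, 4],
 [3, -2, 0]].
r(A) ≈ 4.7155

The eigenvalues of A are the roots of its characteristic polynomial. With M = A (coefficients from the trace, the sum of principal 2x2 minors, and det A):
  p(λ) = det(λ I - M) = λ^3 + 2λ^2 + 19λ + 68.
No integer candidate from the rational root theorem (±divisors of 68) is a root, so the roots are irrational. The cubic discriminant is Δ = -106504 < 0, so there is one real root and a complex-conjugate pair. p(-4) = -40 and p(-3) = 2 have opposite signs, so a root lies in (-4, -3); Newton's method refines it to λ ≈ -3.0581. Dividing out (λ - (-3.0581)) leaves approximately λ^2 - 1.0581λ + 22.2359. For λ^2 - 1.0581λ + 22.2359 the discriminant is -87.8238. It is negative, so the remaining roots are the complex-conjugate pair λ ≈ 0.5291 ± 4.6857i. Their product equals the constant term, so |λ|^2 ≈ 22.2359 and |λ| ≈ 4.7155.
Thus the eigenvalues (to 4 decimals) are -3.0581 (modulus 3.0581); 0.5291 ± 4.6857i (modulus 4.7155). The spectral radius is the largest modulus: r(A) ≈ 4.7155. (Cross-check: r(A) ≤ ||A||_2 ≈ 6.667; equality holds whenever A is normal, though it can also hold for some non-normal A.)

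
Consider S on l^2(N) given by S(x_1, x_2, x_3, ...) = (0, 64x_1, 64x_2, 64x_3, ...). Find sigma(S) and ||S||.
sigma(S) = closed disk {z in C : |z| ≤ 64}; ||S|| = 64

Note S = 64·U where U is the unit right shift (U x)_k = x_{k-1} (with x_0 := 0); so ||S|| = 64||U|| and sigma(S) = 64·sigma(U). ||S x||^2 = sum_{k≥1} |64x_k|^2 = 4096||x||^2, so ||S|| = 64 and sigma(S) ⊂ {|z| ≤ 64}. For any |lambda| < 64, the equation (S - lambda I) x = 0 forces x_1 = 0, then 64x_k = lambda x_{k+1} ⇒ x = 0, so S has no eigenvalues. But (S - lambda I) is not surjective for |lambda| < 64: solving (S - lambda I) x = e_1 would require x_n proportional to (lambda/64)^(-n), which is not in l^2. So every |lambda| < 64 lies in the residual spectrum. The boundary |lambda| = 64 is in the approximate point spectrum (the spectrum is closed). Hence sigma(S) is the closed disk of radius 64.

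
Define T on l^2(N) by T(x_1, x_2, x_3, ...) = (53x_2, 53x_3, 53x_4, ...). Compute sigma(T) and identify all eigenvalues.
sigma(T) = closed disk {z in C : |z| ≤ 53}; sigma_p(T) = open disk {z in C : |z| < 53}

Note T = 53·V where V is the unit left shift (V x)_k = x_{k+1}; so sigma(T) = 53·sigma(V) and ||T|| = 53||V||. ||T x||^2 = 2809sum_{k≥2} |x_k|^2 ≤ 2809||x||^2, with equality on {x : x_1 = 0}, so ||T|| = 53. For any lambda with |lambda| < 53, set r = lambda/53 (|r| < 1); the vector x = (1, r, r^2, ...) is in l^2 and satisfies T x = 53(r, r^2, ...) = lambda x, so lambda is an eigenvalue. On the boundary |lambda| = 53 the geometric series diverges, so no l^2 eigenvector exists, but these lambda lie in the approximate point spectrum. Hence sigma(T) is the closed disk of radius 53 and sigma_p(T) is the open disk.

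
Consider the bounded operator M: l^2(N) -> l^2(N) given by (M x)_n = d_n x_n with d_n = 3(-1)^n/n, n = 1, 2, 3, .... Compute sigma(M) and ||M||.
sigma(M) = {3(-1)^n/n : n ≥ 1} ∪ {0}; ||M|| = 3

A bounded diagonal operator on l^2 with diagonal entries d_n has spectrum equal to the closure of {d_n : n ≥ 1}: every d_n is an eigenvalue (with eigenvector e_n), so {d_n} ⊂ sigma(M); the spectrum is closed, so its closure is too; and for lambda not in the closure, (M - lambda I) has bounded inverse (the diagonal entries 1/(d_n - lambda) are bounded). For our sequence d_n = 3(-1)^n/n, n = 1, 2, 3, ...:
  - {d_n} = {3(-1)^n/n : n ≥ 1}; the only limit point is 0
  - closure = {3(-1)^n/n : n ≥ 1} ∪ {0}
For the norm: a diagonal operator has ||M|| = sup_n |d_n|. Here |d_n| = 3/n is decreasing, so sup_n |d_n| = |d_1| = 3. So ||M|| = 3.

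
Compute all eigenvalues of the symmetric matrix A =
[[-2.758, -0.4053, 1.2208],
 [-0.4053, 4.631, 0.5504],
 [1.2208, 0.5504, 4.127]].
sigma(A) ≈ {-3, 4, 5}

A is real symmetric, so its spectrum consists of real eigenvalues. Expanding the characteristic polynomial of the displayed matrix gives
  det(λ I - A) = p(λ) = λ^3 + (-6)λ^2 + (-7)λ + (60).
Solving p(λ) = 0 yields eigenvalues ≈ -3, 4, 5. (A is shown rounded to 4 decimals, so these recover the underlying integer eigenvalues to within that precision.)
Verification: the trace of A = 6 equals the sum of eigenvalues 6, and det(A) ≈ -60.0002 matches the eigenvalue product -60.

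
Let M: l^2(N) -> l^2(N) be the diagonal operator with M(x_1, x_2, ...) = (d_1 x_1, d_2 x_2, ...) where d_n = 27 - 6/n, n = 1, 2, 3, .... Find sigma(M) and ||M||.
sigma(M) = {27 - 6/n : n ≥ 1} ∪ {27}; ||M|| = 27

A bounded diagonal operator on l^2 with diagonal entries d_n has spectrum equal to the closure of {d_n : n ≥ 1}: every d_n is an eigenvalue (with eigenvector e_n), so {d_n} ⊂ sigma(M); the spectrum is closed, so its closure is too; and for lambda not in the closure, (M - lambda I) has bounded inverse (the diagonal entries 1/(d_n - lambda) are bounded). For our sequence d_n = 27 - 6/n, n = 1, 2, 3, ...:
  - {d_n} = {27 - 6/n : n ≥ 1}; the only limit point is 27
  - closure = {27 - 6/n : n ≥ 1} ∪ {27}
For the norm: a diagonal operator has ||M|| = sup_n |d_n|. Here d_n = 27 - 6/n increases monotonically from d_1 = 21 toward 27, with all terms in [21, 27); so sup_n |d_n| = 27 (the supremum is the limit, not attained). So ||M|| = 27.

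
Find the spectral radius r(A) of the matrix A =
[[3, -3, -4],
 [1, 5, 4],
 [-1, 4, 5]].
r(A) = 9

The eigenvalues of A are the roots of its characteristic polynomial. With M = A (coefficients from the trace, the sum of principal 2x2 minors, and det A):
  p(λ) = det(λ I - M) = λ^3 - 13λ^2 + 38λ - 18.
By the rational root theorem any rational root is an integer divisor of 18. Testing λ = 9: p(9) = 729 - 1053 + 342 - 18 = 0, so λ = 9 is a root. Dividing out (λ - 9) leaves p(λ) = (λ - 9)(λ^2 - 4λ + 2). For λ^2 - 4λ + 2 the discriminant is 8. It is nonnegative but not a perfect square, so the roots are real and irrational: λ = (4 ± sqrt(8))/2 ≈ 3.4142, 0.5858.
Thus the eigenvalues (to 4 decimals) are 3.4142 (modulus 3.4142); 0.5858 (modulus 0.5858); 9 (modulus 9). The spectral radius is the largest modulus: r(A) = 9. (Cross-check: r(A) ≤ ||A||_2 ≈ 10.3889; equality holds whenever A is normal, though it can also hold for some non-normal A.)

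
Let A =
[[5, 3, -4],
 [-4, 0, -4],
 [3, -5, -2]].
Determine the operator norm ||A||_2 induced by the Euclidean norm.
||A||_2 = sqrt((90 + sqrt(420))/2) ≈ 7.4328 (= sqrt(largest eigenvalue of A^T A))

||A||_2 = sigma_max(A) = sqrt(lambda_max(A^T A)). Form the symmetric matrix M = A^T A =
[[50, 0, -10],
 [0, 34, -2],
 [-10, -2, 36]].
Its characteristic polynomial (trace, sum of principal 2x2 minors, determinant of M give the coefficients) is
  p(λ) = det(λ I - M) = λ^3 - 120λ^2 + 4620λ - 57600.
By the rational root theorem any rational root is an integer divisor of 57600. Testing λ = 30: p(30) = 27000 - 108000 + 138600 - 57600 = 0, so λ = 30 is a root. Dividing out (λ - 30) leaves p(λ) = (λ - 30)(λ^2 - 90λ + 1920). For λ^2 - 90λ + 1920 the discriminant is 420. It is nonnegative but not a perfect square, so the roots are real and irrational: λ = (90 ± sqrt(420))/2 ≈ 55.247, 34.753.
So the eigenvalues of A^T A are ≈ 30, 34.753, 55.247 (all ≥ 0, as they must be for A^T A). The largest is λ_max = (90 + sqrt(420))/2 ≈ 55.247, hence ||A||_2 = sqrt(λ_max) = sqrt((90 + sqrt(420))/2) ≈ 7.4328.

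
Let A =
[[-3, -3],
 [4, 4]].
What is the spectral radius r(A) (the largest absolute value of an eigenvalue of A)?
r(A) = 1

The eigenvalues of A are the roots of its characteristic polynomial. With M = A (coefficients from the trace and determinant):
  p(λ) = det(λ I - M) = λ^2 - λ.
For λ^2 - λ the discriminant is 1. It is a perfect square (1^2), so the roots are rational: λ = (1 ± 1)/2 = 1, 0.
Thus the eigenvalues (to 4 decimals) are 1 (modulus 1); 0 (modulus 0). The spectral radius is the largest modulus: r(A) = 1. (Cross-check: r(A) ≤ ||A||_2 ≈ 7.0711; equality holds whenever A is normal, though it can also hold for some non-normal A.)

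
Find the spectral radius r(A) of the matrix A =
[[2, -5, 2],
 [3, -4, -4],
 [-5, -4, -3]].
r(A) ≈ 7.7278

The eigenvalues of A are the roots of its characteristic polynomial. With M = A (coefficients from the trace, the sum of principal 2x2 minors, and det A):
  p(λ) = det(λ I - M) = λ^3 + 5λ^2 + 7λ + 217.
No integer candidate from the rational root theorem (±divisors of 217) is a root, so the roots are irrational. The cubic discriminant is Δ = -1243340 < 0, so there is one real root and a complex-conjugate pair. p(-8) = -31 and p(-7) = 70 have opposite signs, so a root lies in (-8, -7); Newton's method refines it to λ ≈ -7.7278. Dividing out (λ - (-7.7278)) leaves approximately λ^2 - 2.7278λ + 28.0803. For λ^2 - 2.7278λ + 28.0803 the discriminant is -104.8801. It is negative, so the remaining roots are the complex-conjugate pair λ ≈ 1.3639 ± 5.1205i. Their product equals the constant term, so |λ|^2 ≈ 28.0803 and |λ| ≈ 5.2991.
Thus the eigenvalues (to 4 decimals) are -7.7278 (modulus 7.7278); 1.3639 ± 5.1205i (modulus 5.2991). The spectral radius is the largest modulus: r(A) ≈ 7.7278. (Cross-check: r(A) ≤ ||A||_2 ≈ 8.1157; equality holds whenever A is normal, though it can also hold for some non-normal A.)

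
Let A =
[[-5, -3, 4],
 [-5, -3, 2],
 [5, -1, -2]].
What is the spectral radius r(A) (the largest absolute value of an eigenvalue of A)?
r(A) ≈ 9.7867

The eigenvalues of A are the roots of its characteristic polynomial. With M = A (coefficients from the trace, the sum of principal 2x2 minors, and det A):
  p(λ) = det(λ I - M) = λ^3 + 10λ^2 - 2λ - 40.
No integer candidate from the rational root theorem (±divisors of 40) is a root, so the roots are irrational. The cubic discriminant is Δ = 131632 > 0, so there are three distinct real roots. p(-10) = -20 and p(-9) = 59 have opposite signs, so a root lies in (-10, -9); Newton's method refines it to λ ≈ -9.7867. p(-3) = 29 and p(-2) = -4 have opposite signs, so a root lies in (-3, -2); Newton's method refines it to λ ≈ -2.1311. p(1) = -31 and p(2) = 4 have opposite signs, so a root lies in (1, 2); Newton's method refines it to λ ≈ 1.9179. Check (Vieta): the three roots sum to -10, matching tr M = -10.
Thus the eigenvalues (to 4 decimals) are -9.7867 (modulus 9.7867); -2.1311 (modulus 2.1311); 1.9179 (modulus 1.9179). The spectral radius is the largest modulus: r(A) ≈ 9.7867. (Cross-check: r(A) ≤ ||A||_2 ≈ 10.34; equality holds whenever A is normal, though it can also hold for some non-normal A.)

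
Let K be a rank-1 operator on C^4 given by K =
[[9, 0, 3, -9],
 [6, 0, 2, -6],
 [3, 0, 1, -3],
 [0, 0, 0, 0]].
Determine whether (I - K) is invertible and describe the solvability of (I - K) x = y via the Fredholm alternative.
(I - K) is invertible (det(I - K) = -9 ≠ 0), so for every y in C^4 the equation (I - K) x = y has a unique solution.

K has rank 1, so it is an outer product K = u v^T: every row of K is a multiple of one row vector. Reading off the entries, u = (-3, -2, -1, 0) and v = (-3, 0, -1, 3) (row i of K equals u_i·v^T). A rank-one matrix u v^T satisfies K u = u (v·u) and kills the (3)-dimensional subspace v^⊥, so its characteristic polynomial is lambda^3 (lambda - v·u) with v·u = tr K = 10. Hence the eigenvalues of I - K are 1 (multiplicity 3) and 1 - (10) = -9, so det(I - K) = -9. (Direct check: I - K =
[[-8, 0, -3, 9],
 [-6, 1, -2, 6],
 [-3, 0, 0, 3],
 [0, 0, 0, 1]]
has determinant -9.) The finite-dimensional Fredholm alternative says: either (I - K) is invertible, or ker(I - K) ≠ {0} and then range(I - K) = ker((I - K)^*)^⊥, with dim ker(I - K) = dim ker((I - K)^*). Since det(I - K) ≠ 0, 1 is not an eigenvalue of K and ker(I - K) = {0}, so we are in the first case: for every y there is a unique x = (I - K)^(-1) y. Explicitly, by the Sherman–Morrison formula, (I - u v^T)^(-1) = I + u v^T/(1 - v·u), i.e. (I - K)^(-1) = I + K/(-9).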